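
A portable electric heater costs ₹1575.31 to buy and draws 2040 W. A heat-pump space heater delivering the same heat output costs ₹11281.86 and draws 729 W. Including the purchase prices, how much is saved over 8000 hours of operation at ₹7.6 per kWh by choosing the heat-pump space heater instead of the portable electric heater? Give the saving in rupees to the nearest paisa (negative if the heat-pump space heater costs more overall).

portable electric heater: ₹1575.31 + (2040/1000) kW × 8000 h × ₹7.6 = ₹1575.31 + ₹124032 = ₹125607.31
heat-pump space heater: ₹11281.86 + (729/1000) kW × 8000 h × ₹7.6 = ₹11281.86 + ₹44323.2 = ₹55605.06
Saving = ₹125607.31 − ₹55605.06 = ₹70002.25

₹70002.25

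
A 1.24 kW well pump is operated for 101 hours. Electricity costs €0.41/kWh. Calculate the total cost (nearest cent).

€51.35

Energy = 1.24 kW × 101 h = 125.24 kWh
Cost = 125.24 kWh × €0.41/kWh = €51.35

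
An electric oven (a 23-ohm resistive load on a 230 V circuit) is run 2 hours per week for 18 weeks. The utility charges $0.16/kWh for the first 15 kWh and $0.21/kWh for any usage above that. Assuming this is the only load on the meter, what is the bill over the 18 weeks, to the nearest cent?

$16.64

Power = V²/R = 230²/23 = 2300 W = 2.3 kW
Runtime = 2 h/week × 18 weeks = 36 h
Energy = 2.3 kW × 36 h = 82.8 kWh
Tier 1 (0–15 kWh): 15 × $0.16 = $2.4
Above 15 kWh: 67.8 × $0.21 = $14.238
Bill = $16.64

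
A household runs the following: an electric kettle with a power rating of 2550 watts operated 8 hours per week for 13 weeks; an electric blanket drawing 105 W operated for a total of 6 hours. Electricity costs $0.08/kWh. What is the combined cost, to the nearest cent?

electric kettle: Runtime = 8 h/week × 13 weeks = 104 h
electric kettle: 2.55 kW × 104 h = 265.2 kWh
electric blanket: 0.105 kW × 6 h = 0.63 kWh
Total energy = 265.83 kWh
Cost = 265.83 × $0.08 = $21.27

$21.27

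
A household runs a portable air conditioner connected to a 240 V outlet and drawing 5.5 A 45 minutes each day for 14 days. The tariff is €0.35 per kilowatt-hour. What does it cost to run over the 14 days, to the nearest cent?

Power = 5.5 A × 240 V = 1320 W = 1.32 kW
Runtime = 45 min × 14 = 630 min = 10.5 h
Energy = 1.32 kW × 10.5 h = 13.86 kWh
Cost = 13.86 kWh × €0.35/kWh = €4.85

€4.85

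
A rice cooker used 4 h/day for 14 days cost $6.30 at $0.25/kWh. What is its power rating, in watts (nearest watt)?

Energy = $6.30 ÷ $0.25/kWh = 25.2 kWh
Runtime = 4 h/day × 14 days = 56 h
Power = 25.2 kWh ÷ 56 h = 0.45 kW = 450 W

450 W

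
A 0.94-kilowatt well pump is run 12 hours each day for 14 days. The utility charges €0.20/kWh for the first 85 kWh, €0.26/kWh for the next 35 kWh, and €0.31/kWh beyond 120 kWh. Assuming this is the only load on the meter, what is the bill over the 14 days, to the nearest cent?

€37.86

Runtime = 12 h/day × 14 days = 168 h
Energy = 0.94 kW × 168 h = 157.92 kWh
Tier 1 (0–85 kWh): 85 × €0.20 = €17
Tier 2 (85–120 kWh): 35 × €0.26 = €9.1
Above 120 kWh: 37.92 × €0.31 = €11.7552
Bill = €37.86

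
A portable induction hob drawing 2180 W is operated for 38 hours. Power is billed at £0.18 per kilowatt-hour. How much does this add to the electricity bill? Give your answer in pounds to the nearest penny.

£14.91

Energy = 2.18 kW × 38 h = 82.84 kWh
Cost = 82.84 kWh × £0.18/kWh = £14.91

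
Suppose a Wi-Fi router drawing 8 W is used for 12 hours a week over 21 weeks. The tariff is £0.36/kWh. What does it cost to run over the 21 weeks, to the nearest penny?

£0.73

Runtime = 12 h/week × 21 weeks = 252 h
Energy = 0.008 kW × 252 h = 2.016 kWh
Cost = 2.016 kWh × £0.36/kWh = £0.73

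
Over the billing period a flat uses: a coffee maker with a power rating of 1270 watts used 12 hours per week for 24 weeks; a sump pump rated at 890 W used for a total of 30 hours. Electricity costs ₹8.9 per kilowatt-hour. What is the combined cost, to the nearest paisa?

₹3492.89

coffee maker: Runtime = 12 h/week × 24 weeks = 288 h
coffee maker: 1.27 kW × 288 h = 365.76 kWh
sump pump: 0.89 kW × 30 h = 26.7 kWh
Total energy = 392.46 kWh
Cost = 392.46 × ₹8.9 = ₹3492.89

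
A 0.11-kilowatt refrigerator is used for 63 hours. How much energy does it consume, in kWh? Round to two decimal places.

Energy = 0.11 kW × 63 h = 6.93 kWh

6.93 kWh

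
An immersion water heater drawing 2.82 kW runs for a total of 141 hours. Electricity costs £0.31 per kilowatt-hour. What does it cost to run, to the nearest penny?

£123.26

Energy = 2.82 kW × 141 h = 397.62 kWh
Cost = 397.62 kWh × £0.31/kWh = £123.26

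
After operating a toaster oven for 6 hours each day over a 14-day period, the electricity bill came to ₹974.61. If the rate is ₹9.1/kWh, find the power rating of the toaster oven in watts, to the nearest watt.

1275 W

Energy = ₹974.61 ÷ ₹9.1/kWh = 107.1 kWh
Runtime = 6 h/day × 14 days = 84 h
Power = 107.1 kWh ÷ 84 h = 1.275 kW = 1275 W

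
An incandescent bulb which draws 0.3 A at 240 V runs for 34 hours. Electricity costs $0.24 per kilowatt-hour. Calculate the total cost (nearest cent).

Power = 0.3 A × 240 V = 72 W = 0.072 kW
Energy = 0.072 kW × 34 h = 2.448 kWh
Cost = 2.448 kWh × $0.24/kWh = $0.59

$0.59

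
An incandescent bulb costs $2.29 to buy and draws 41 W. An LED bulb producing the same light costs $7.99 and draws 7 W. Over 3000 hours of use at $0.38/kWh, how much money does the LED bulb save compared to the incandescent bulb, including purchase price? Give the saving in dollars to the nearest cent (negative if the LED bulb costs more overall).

incandescent bulb: $2.29 + (41/1000) kW × 3000 h × $0.38 = $2.29 + $46.74 = $49.03
LED bulb: $7.99 + (7/1000) kW × 3000 h × $0.38 = $7.99 + $7.98 = $15.97
Saving = $49.03 − $15.97 = $33.06

$33.06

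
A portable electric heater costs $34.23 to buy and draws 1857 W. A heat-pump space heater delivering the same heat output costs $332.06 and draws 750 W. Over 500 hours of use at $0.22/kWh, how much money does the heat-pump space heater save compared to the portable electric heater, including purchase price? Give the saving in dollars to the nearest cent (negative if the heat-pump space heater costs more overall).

portable electric heater: $34.23 + (1857/1000) kW × 500 h × $0.22 = $34.23 + $204.27 = $238.5
heat-pump space heater: $332.06 + (750/1000) kW × 500 h × $0.22 = $332.06 + $82.5 = $414.56
Saving = $238.5 − $414.56 = −$176.06

-$176.06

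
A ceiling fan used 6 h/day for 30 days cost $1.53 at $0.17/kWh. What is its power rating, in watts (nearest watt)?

Energy = $1.53 ÷ $0.17/kWh = 9 kWh
Runtime = 6 h/day × 30 days = 180 h
Power = 9 kWh ÷ 180 h = 0.05 kW = 50 W

50 W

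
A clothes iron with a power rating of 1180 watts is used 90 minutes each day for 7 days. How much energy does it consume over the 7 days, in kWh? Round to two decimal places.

12.39 kWh

Runtime = 90 min × 7 = 630 min = 10.5 h
Energy = 1.18 kW × 10.5 h = 12.39 kWh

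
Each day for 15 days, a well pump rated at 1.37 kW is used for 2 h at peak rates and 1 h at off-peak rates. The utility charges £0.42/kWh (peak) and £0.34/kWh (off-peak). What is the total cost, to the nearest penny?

Peak energy = 1.37 kW × 2 h × 15 = 41.1 kWh
Off-peak energy = 1.37 kW × 1 h × 15 = 20.55 kWh
Cost = 41.1 × £0.42 + 20.55 × £0.34 = £17.262 + £6.987 = £24.25

£24.25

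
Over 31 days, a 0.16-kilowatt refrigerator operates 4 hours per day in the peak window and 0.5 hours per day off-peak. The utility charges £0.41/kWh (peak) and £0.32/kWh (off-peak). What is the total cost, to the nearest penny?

Peak energy = 0.16 kW × 4 h × 31 = 19.84 kWh
Off-peak energy = 0.16 kW × 0.5 h × 31 = 2.48 kWh
Cost = 19.84 × £0.41 + 2.48 × £0.32 = £8.1344 + £0.7936 = £8.93

£8.93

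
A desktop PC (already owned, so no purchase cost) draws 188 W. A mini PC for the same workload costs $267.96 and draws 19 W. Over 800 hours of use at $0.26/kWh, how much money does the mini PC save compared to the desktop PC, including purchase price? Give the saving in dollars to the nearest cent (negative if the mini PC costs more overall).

-$232.81

desktop PC: $0.00 + (188/1000) kW × 800 h × $0.26 = $0.00 + $39.104 = $39.104
mini PC: $267.96 + (19/1000) kW × 800 h × $0.26 = $267.96 + $3.952 = $271.912
Saving = $39.104 − $271.912 = −$232.808 → -$232.81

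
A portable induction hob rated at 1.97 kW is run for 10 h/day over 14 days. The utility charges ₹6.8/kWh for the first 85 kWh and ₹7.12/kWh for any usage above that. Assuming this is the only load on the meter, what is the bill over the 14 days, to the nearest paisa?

₹1936.50

Runtime = 10 h/day × 14 days = 140 h
Energy = 1.97 kW × 140 h = 275.8 kWh
Tier 1 (0–85 kWh): 85 × ₹6.8 = ₹578
Above 85 kWh: 190.8 × ₹7.12 = ₹1358.496
Bill = ₹1936.50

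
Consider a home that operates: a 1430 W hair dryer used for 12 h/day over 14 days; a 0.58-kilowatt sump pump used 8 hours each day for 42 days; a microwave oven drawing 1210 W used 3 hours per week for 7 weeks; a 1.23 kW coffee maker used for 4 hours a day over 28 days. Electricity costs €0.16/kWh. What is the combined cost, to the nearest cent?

€95.73

hair dryer: Runtime = 12 h/day × 14 days = 168 h
hair dryer: 1.43 kW × 168 h = 240.24 kWh
sump pump: Runtime = 8 h/day × 42 days = 336 h
sump pump: 0.58 kW × 336 h = 194.88 kWh
microwave oven: Runtime = 3 h/week × 7 weeks = 21 h
microwave oven: 1.21 kW × 21 h = 25.41 kWh
coffee maker: Runtime = 4 h/day × 28 days = 112 h
coffee maker: 1.23 kW × 112 h = 137.76 kWh
Total energy = 598.29 kWh
Cost = 598.29 × €0.16 = €95.73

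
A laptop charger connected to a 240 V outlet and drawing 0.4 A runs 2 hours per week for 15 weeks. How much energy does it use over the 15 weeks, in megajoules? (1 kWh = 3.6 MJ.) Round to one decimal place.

10.4 MJ

Power = 0.4 A × 240 V = 96 W = 0.096 kW
Runtime = 2 h/week × 15 weeks = 30 h
Energy = 0.096 kW × 30 h = 2.88 kWh
= 2.88 × 3.6 MJ = 10.4 MJ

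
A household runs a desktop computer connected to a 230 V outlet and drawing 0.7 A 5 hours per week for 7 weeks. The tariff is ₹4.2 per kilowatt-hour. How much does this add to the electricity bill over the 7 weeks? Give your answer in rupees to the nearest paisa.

₹23.67

Power = 0.7 A × 230 V = 161 W = 0.161 kW
Runtime = 5 h/week × 7 weeks = 35 h
Energy = 0.161 kW × 35 h = 5.635 kWh
Cost = 5.635 kWh × ₹4.2/kWh = ₹23.67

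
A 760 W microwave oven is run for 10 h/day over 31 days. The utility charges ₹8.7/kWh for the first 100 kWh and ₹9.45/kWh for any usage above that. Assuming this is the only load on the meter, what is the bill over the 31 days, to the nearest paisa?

₹2151.42

Runtime = 10 h/day × 31 days = 310 h
Energy = 0.76 kW × 310 h = 235.6 kWh
Tier 1 (0–100 kWh): 100 × ₹8.7 = ₹870
Above 100 kWh: 135.6 × ₹9.45 = ₹1281.42
Bill = ₹2151.42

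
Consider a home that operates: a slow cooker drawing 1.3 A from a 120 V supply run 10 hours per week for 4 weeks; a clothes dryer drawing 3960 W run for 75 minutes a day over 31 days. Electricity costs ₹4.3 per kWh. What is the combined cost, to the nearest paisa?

slow cooker: Power = 1.3 A × 120 V = 156 W = 0.156 kW
slow cooker: Runtime = 10 h/week × 4 weeks = 40 h
slow cooker: 0.156 kW × 40 h = 6.24 kWh
clothes dryer: Runtime = 75 min × 31 = 2325 min = 38.75 h
clothes dryer: 3.96 kW × 38.75 h = 153.45 kWh
Total energy = 159.69 kWh
Cost = 159.69 × ₹4.3 = ₹686.67

₹686.67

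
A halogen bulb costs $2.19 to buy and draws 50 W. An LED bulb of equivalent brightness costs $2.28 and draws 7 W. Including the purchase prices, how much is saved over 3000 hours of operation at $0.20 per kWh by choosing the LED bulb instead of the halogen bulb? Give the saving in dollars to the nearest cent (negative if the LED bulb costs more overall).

halogen bulb: $2.19 + (50/1000) kW × 3000 h × $0.20 = $2.19 + $30 = $32.19
LED bulb: $2.28 + (7/1000) kW × 3000 h × $0.20 = $2.28 + $4.2 = $6.48
Saving = $32.19 − $6.48 = $25.71

$25.71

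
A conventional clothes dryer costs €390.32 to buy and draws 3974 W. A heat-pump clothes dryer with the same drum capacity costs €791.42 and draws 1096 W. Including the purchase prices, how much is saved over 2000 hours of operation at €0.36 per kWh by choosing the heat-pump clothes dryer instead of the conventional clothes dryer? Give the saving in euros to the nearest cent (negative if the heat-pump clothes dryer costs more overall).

conventional clothes dryer: €390.32 + (3974/1000) kW × 2000 h × €0.36 = €390.32 + €2861.28 = €3251.6
heat-pump clothes dryer: €791.42 + (1096/1000) kW × 2000 h × €0.36 = €791.42 + €789.12 = €1580.54
Saving = €3251.6 − €1580.54 = €1671.06

€1671.06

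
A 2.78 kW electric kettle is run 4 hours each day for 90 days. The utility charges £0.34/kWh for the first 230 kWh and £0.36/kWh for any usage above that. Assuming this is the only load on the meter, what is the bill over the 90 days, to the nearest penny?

Runtime = 4 h/day × 90 days = 360 h
Energy = 2.78 kW × 360 h = 1000.8 kWh
Tier 1 (0–230 kWh): 230 × £0.34 = £78.2
Above 230 kWh: 770.8 × £0.36 = £277.488
Bill = £355.69

£355.69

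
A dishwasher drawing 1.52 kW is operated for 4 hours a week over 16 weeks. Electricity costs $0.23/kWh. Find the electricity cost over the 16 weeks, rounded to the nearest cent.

Runtime = 4 h/week × 16 weeks = 64 h
Energy = 1.52 kW × 64 h = 97.28 kWh
Cost = 97.28 kWh × $0.23/kWh = $22.37

$22.37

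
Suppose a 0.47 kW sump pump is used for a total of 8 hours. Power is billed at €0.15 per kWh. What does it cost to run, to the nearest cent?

Energy = 0.47 kW × 8 h = 3.76 kWh
Cost = 3.76 kWh × €0.15/kWh = €0.56

€0.56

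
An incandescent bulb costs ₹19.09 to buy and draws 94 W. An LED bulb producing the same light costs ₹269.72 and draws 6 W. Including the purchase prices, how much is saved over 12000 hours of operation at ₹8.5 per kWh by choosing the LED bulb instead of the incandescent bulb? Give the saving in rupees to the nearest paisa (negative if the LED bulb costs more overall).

incandescent bulb: ₹19.09 + (94/1000) kW × 12000 h × ₹8.5 = ₹19.09 + ₹9588 = ₹9607.09
LED bulb: ₹269.72 + (6/1000) kW × 12000 h × ₹8.5 = ₹269.72 + ₹612 = ₹881.72
Saving = ₹9607.09 − ₹881.72 = ₹8725.37

₹8725.37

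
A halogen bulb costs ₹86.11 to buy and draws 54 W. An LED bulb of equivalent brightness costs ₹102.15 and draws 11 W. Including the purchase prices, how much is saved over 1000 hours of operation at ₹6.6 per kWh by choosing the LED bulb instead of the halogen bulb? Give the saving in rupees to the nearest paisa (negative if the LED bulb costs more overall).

₹267.76

halogen bulb: ₹86.11 + (54/1000) kW × 1000 h × ₹6.6 = ₹86.11 + ₹356.4 = ₹442.51
LED bulb: ₹102.15 + (11/1000) kW × 1000 h × ₹6.6 = ₹102.15 + ₹72.6 = ₹174.75
Saving = ₹442.51 − ₹174.75 = ₹267.76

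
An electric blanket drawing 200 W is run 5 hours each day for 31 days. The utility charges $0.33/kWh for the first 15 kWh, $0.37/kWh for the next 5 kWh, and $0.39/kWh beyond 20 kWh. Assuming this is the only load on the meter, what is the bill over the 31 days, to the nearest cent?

$11.09

Runtime = 5 h/day × 31 days = 155 h
Energy = 0.2 kW × 155 h = 31 kWh
Tier 1 (0–15 kWh): 15 × $0.33 = $4.95
Tier 2 (15–20 kWh): 5 × $0.37 = $1.85
Above 20 kWh: 11 × $0.39 = $4.29
Bill = $11.09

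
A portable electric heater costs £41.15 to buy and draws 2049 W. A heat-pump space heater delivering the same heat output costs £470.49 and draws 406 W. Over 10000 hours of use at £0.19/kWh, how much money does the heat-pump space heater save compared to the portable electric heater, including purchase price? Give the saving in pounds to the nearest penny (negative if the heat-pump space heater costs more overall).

portable electric heater: £41.15 + (2049/1000) kW × 10000 h × £0.19 = £41.15 + £3893.1 = £3934.25
heat-pump space heater: £470.49 + (406/1000) kW × 10000 h × £0.19 = £470.49 + £771.4 = £1241.89
Saving = £3934.25 − £1241.89 = £2692.36

£2692.36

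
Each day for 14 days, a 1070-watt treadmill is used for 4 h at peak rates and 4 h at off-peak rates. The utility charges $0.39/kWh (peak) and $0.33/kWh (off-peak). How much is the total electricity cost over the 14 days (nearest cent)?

Peak energy = 1.07 kW × 4 h × 14 = 59.92 kWh
Off-peak energy = 1.07 kW × 4 h × 14 = 59.92 kWh
Cost = 59.92 × $0.39 + 59.92 × $0.33 = $23.3688 + $19.7736 = $43.14

$43.14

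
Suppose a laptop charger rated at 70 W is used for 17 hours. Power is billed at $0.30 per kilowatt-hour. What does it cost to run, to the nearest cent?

$0.36

Energy = 0.07 kW × 17 h = 1.19 kWh
Cost = 1.19 kWh × $0.30/kWh = $0.36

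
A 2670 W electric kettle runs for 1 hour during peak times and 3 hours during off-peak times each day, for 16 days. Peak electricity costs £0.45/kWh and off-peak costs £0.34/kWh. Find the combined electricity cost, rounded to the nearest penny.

£62.80

Peak energy = 2.67 kW × 1 h × 16 = 42.72 kWh
Off-peak energy = 2.67 kW × 3 h × 16 = 128.16 kWh
Cost = 42.72 × £0.45 + 128.16 × £0.34 = £19.224 + £43.5744 = £62.80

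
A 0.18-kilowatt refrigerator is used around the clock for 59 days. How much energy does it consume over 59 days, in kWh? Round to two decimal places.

254.88 kWh

Runtime = 24 h × 59 = 1416 h
Energy = 0.18 kW × 1416 h = 254.88 kWh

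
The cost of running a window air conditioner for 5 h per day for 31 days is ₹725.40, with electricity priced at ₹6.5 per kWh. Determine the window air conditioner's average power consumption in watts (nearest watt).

Energy = ₹725.40 ÷ ₹6.5/kWh = 111.6 kWh
Runtime = 5 h/day × 31 days = 155 h
Power = 111.6 kWh ÷ 155 h = 0.72 kW = 720 W

720 W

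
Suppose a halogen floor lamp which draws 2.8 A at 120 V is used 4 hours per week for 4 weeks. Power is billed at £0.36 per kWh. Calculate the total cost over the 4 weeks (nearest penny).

£1.94

Power = 2.8 A × 120 V = 336 W = 0.336 kW
Runtime = 4 h/week × 4 weeks = 16 h
Energy = 0.336 kW × 16 h = 5.376 kWh
Cost = 5.376 kWh × £0.36/kWh = £1.94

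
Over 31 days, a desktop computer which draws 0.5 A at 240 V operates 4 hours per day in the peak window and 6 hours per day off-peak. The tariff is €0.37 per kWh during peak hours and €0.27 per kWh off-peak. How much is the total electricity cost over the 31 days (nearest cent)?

€11.53

Power = 0.5 A × 240 V = 120 W = 0.12 kW
Peak energy = 0.12 kW × 4 h × 31 = 14.88 kWh
Off-peak energy = 0.12 kW × 6 h × 31 = 22.32 kWh
Cost = 14.88 × €0.37 + 22.32 × €0.27 = €5.5056 + €6.0264 = €11.53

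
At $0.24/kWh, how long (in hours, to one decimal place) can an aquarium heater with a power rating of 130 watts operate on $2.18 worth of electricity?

Energy available = $2.18 ÷ $0.24/kWh = 9.0833 kWh
Hours = 9.0833 kWh ÷ 0.13 kW = 69.9 h

69.9 h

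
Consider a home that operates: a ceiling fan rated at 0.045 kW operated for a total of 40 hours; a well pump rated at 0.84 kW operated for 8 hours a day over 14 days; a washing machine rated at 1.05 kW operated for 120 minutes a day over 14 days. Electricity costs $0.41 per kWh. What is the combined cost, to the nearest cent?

ceiling fan: 0.045 kW × 40 h = 1.8 kWh
well pump: Runtime = 8 h/day × 14 days = 112 h
well pump: 0.84 kW × 112 h = 94.08 kWh
washing machine: Runtime = 120 min × 14 = 1680 min = 28 h
washing machine: 1.05 kW × 28 h = 29.4 kWh
Total energy = 125.28 kWh
Cost = 125.28 × $0.41 = $51.36

$51.36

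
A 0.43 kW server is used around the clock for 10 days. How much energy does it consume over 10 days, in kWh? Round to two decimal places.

103.20 kWh

Runtime = 24 h × 10 = 240 h
Energy = 0.43 kW × 240 h = 103.2 kWh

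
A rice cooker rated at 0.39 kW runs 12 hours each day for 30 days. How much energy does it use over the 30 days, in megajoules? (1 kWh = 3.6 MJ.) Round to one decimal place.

Runtime = 12 h/day × 30 days = 360 h
Energy = 0.39 kW × 360 h = 140.4 kWh
= 140.4 × 3.6 MJ = 505.4 MJ

505.4 MJ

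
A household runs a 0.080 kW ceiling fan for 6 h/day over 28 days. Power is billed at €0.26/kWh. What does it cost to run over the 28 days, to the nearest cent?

Runtime = 6 h/day × 28 days = 168 h
Energy = 0.08 kW × 168 h = 13.44 kWh
Cost = 13.44 kWh × €0.26/kWh = €3.49

€3.49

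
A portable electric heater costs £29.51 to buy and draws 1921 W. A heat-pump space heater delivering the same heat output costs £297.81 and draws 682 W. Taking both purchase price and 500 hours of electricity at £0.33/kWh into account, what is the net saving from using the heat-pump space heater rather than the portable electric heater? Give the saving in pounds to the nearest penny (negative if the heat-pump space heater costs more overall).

portable electric heater: £29.51 + (1921/1000) kW × 500 h × £0.33 = £29.51 + £316.965 = £346.475
heat-pump space heater: £297.81 + (682/1000) kW × 500 h × £0.33 = £297.81 + £112.53 = £410.34
Saving = £346.475 − £410.34 = −£63.865 → -£63.87

-£63.87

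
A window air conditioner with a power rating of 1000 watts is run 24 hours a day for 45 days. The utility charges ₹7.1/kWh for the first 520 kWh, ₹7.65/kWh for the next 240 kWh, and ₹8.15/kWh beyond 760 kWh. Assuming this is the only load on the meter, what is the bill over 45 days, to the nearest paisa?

Runtime = 24 h × 45 = 1080 h
Energy = 1 kW × 1080 h = 1080 kWh
Tier 1 (0–520 kWh): 520 × ₹7.1 = ₹3692
Tier 2 (520–760 kWh): 240 × ₹7.65 = ₹1836
Above 760 kWh: 320 × ₹8.15 = ₹2608
Bill = ₹8136.00

₹8136.00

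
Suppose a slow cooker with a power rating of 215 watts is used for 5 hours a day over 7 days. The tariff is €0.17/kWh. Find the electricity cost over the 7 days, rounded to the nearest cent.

Runtime = 5 h/day × 7 days = 35 h
Energy = 0.215 kW × 35 h = 7.525 kWh
Cost = 7.525 kWh × €0.17/kWh = €1.28

€1.28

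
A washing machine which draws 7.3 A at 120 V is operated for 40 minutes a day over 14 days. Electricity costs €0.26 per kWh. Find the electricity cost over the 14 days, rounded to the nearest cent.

€2.13

Power = 7.3 A × 120 V = 876 W = 0.876 kW
Runtime = 40 min × 14 = 560 min = 9.333333… h
Energy = 0.876 kW × 9.333333… h = 8.176 kWh
Cost = 8.176 kWh × €0.26/kWh = €2.13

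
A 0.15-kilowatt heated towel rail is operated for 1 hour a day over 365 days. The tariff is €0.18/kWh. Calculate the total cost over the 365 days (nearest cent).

Runtime = 1 h/day × 365 days = 365 h
Energy = 0.15 kW × 365 h = 54.75 kWh
Cost = 54.75 kWh × €0.18/kWh = €9.86

€9.86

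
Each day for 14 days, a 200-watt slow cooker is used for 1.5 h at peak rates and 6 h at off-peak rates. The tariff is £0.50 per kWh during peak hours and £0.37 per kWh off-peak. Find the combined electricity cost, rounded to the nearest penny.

Peak energy = 0.2 kW × 1.5 h × 14 = 4.2 kWh
Off-peak energy = 0.2 kW × 6 h × 14 = 16.8 kWh
Cost = 4.2 × £0.50 + 16.8 × £0.37 = £2.1 + £6.216 = £8.32

£8.32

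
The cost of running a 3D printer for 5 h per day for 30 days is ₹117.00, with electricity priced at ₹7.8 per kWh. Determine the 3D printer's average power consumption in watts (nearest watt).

Energy = ₹117.00 ÷ ₹7.8/kWh = 15 kWh
Runtime = 5 h/day × 30 days = 150 h
Power = 15 kWh ÷ 150 h = 0.1 kW = 100 W

100 W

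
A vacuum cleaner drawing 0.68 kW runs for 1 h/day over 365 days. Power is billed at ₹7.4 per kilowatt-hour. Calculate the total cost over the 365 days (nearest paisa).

₹1836.68

Runtime = 1 h/day × 365 days = 365 h
Energy = 0.68 kW × 365 h = 248.2 kWh
Cost = 248.2 kWh × ₹7.4/kWh = ₹1836.68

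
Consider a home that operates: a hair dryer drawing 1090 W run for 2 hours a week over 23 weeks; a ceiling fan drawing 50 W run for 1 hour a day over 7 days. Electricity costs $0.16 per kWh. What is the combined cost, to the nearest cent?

$8.08

hair dryer: Runtime = 2 h/week × 23 weeks = 46 h
hair dryer: 1.09 kW × 46 h = 50.14 kWh
ceiling fan: Runtime = 1 h/day × 7 days = 7 h
ceiling fan: 0.05 kW × 7 h = 0.35 kWh
Total energy = 50.49 kWh
Cost = 50.49 × $0.16 = $8.08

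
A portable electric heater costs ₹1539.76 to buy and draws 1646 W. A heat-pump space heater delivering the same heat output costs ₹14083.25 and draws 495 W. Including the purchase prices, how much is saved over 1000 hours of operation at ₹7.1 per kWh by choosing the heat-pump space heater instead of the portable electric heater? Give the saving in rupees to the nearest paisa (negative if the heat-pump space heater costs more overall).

-₹4371.39

portable electric heater: ₹1539.76 + (1646/1000) kW × 1000 h × ₹7.1 = ₹1539.76 + ₹11686.6 = ₹13226.36
heat-pump space heater: ₹14083.25 + (495/1000) kW × 1000 h × ₹7.1 = ₹14083.25 + ₹3514.5 = ₹17597.75
Saving = ₹13226.36 − ₹17597.75 = −₹4371.39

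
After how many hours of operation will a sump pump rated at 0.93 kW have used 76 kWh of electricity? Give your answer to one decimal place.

Hours = 76 kWh ÷ 0.93 kW = 81.7 h

81.7 h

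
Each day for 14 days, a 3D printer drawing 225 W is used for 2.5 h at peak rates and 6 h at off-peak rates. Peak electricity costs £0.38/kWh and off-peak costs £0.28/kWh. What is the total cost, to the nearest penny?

£8.28

Peak energy = 0.225 kW × 2.5 h × 14 = 7.875 kWh
Off-peak energy = 0.225 kW × 6 h × 14 = 18.9 kWh
Cost = 7.875 × £0.38 + 18.9 × £0.28 = £2.9925 + £5.292 = £8.28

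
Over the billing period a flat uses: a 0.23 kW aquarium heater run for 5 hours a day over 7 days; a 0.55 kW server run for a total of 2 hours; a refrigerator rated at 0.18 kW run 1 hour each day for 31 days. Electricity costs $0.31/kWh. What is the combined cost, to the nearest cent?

$4.57

aquarium heater: Runtime = 5 h/day × 7 days = 35 h
aquarium heater: 0.23 kW × 35 h = 8.05 kWh
server: 0.55 kW × 2 h = 1.1 kWh
refrigerator: Runtime = 1 h/day × 31 days = 31 h
refrigerator: 0.18 kW × 31 h = 5.58 kWh
Total energy = 14.73 kWh
Cost = 14.73 × $0.31 = $4.57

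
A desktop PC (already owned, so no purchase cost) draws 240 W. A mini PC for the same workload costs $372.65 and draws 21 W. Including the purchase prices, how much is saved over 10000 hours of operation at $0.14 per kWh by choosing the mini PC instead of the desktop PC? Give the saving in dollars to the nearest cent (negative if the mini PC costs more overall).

desktop PC: $0.00 + (240/1000) kW × 10000 h × $0.14 = $0.00 + $336 = $336
mini PC: $372.65 + (21/1000) kW × 10000 h × $0.14 = $372.65 + $29.4 = $402.05
Saving = $336 − $402.05 = −$66.05

-$66.05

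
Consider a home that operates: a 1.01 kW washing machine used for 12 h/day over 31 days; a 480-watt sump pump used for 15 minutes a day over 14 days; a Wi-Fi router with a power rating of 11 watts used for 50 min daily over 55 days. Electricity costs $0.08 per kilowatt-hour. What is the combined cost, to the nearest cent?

washing machine: Runtime = 12 h/day × 31 days = 372 h
washing machine: 1.01 kW × 372 h = 375.72 kWh
sump pump: Runtime = 15 min × 14 = 210 min = 3.5 h
sump pump: 0.48 kW × 3.5 h = 1.68 kWh
Wi-Fi router: Runtime = 50 min × 55 = 2750 min = 45.833333… h
Wi-Fi router: 0.011 kW × 45.833333… h = 0.504166… kWh
Total energy = 377.904166… kWh
Cost = 377.904166… × $0.08 = $30.23

$30.23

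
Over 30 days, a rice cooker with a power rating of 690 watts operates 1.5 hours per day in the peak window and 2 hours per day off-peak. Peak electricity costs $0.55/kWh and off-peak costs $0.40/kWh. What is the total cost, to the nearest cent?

Peak energy = 0.69 kW × 1.5 h × 30 = 31.05 kWh
Off-peak energy = 0.69 kW × 2 h × 30 = 41.4 kWh
Cost = 31.05 × $0.55 + 41.4 × $0.40 = $17.0775 + $16.56 = $33.64

$33.64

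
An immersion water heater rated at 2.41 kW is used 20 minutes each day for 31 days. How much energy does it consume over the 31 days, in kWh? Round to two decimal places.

24.90 kWh

Runtime = 20 min × 31 = 620 min = 10.333333… h
Energy = 2.41 kW × 10.333333… h = 24.903333… kWh ≈ 24.90 kWh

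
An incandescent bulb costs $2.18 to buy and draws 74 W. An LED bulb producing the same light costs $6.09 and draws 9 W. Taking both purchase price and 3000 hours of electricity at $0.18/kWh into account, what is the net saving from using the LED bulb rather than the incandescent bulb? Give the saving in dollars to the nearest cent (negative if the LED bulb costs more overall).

$31.19

incandescent bulb: $2.18 + (74/1000) kW × 3000 h × $0.18 = $2.18 + $39.96 = $42.14
LED bulb: $6.09 + (9/1000) kW × 3000 h × $0.18 = $6.09 + $4.86 = $10.95
Saving = $42.14 − $10.95 = $31.19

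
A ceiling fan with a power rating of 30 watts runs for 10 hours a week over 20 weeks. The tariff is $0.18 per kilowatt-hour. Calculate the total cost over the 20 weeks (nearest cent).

Runtime = 10 h/week × 20 weeks = 200 h
Energy = 0.03 kW × 200 h = 6 kWh
Cost = 6 kWh × $0.18/kWh = $1.08

$1.08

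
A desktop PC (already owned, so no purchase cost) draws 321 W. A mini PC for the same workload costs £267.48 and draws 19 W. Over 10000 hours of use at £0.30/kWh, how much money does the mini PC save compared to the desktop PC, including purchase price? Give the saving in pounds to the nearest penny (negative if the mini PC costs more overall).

desktop PC: £0.00 + (321/1000) kW × 10000 h × £0.30 = £0.00 + £963 = £963
mini PC: £267.48 + (19/1000) kW × 10000 h × £0.30 = £267.48 + £57 = £324.48
Saving = £963 − £324.48 = £638.52

£638.52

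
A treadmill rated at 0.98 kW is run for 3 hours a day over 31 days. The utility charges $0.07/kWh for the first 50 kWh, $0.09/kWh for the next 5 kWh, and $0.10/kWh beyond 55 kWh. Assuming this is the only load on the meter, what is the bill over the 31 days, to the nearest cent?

$7.56

Runtime = 3 h/day × 31 days = 93 h
Energy = 0.98 kW × 93 h = 91.14 kWh
Tier 1 (0–50 kWh): 50 × $0.07 = $3.5
Tier 2 (50–55 kWh): 5 × $0.09 = $0.45
Above 55 kWh: 36.14 × $0.10 = $3.614
Bill = $7.56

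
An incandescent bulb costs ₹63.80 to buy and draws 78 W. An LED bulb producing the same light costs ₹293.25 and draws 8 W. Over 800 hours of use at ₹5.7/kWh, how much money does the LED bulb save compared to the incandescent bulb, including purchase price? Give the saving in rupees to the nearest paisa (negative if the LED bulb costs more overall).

incandescent bulb: ₹63.80 + (78/1000) kW × 800 h × ₹5.7 = ₹63.80 + ₹355.68 = ₹419.48
LED bulb: ₹293.25 + (8/1000) kW × 800 h × ₹5.7 = ₹293.25 + ₹36.48 = ₹329.73
Saving = ₹419.48 − ₹329.73 = ₹89.75

₹89.75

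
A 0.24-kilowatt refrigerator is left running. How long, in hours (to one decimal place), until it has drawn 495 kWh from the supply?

2062.5 h

Hours = 495 kWh ÷ 0.24 kW = 2062.5 h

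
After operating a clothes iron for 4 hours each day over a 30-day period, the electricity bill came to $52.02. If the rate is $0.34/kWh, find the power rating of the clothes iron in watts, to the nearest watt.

1275 W

Energy = $52.02 ÷ $0.34/kWh = 153 kWh
Runtime = 4 h/day × 30 days = 120 h
Power = 153 kWh ÷ 120 h = 1.275 kW = 1275 W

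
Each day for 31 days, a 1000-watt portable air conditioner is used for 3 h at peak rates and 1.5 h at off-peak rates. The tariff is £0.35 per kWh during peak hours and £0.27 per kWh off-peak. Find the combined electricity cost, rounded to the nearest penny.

£45.11

Peak energy = 1 kW × 3 h × 31 = 93 kWh
Off-peak energy = 1 kW × 1.5 h × 31 = 46.5 kWh
Cost = 93 × £0.35 + 46.5 × £0.27 = £32.55 + £12.555 = £45.11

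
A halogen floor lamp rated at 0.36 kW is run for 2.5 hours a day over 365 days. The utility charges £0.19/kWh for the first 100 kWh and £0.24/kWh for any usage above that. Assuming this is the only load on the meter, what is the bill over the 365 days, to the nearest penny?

Runtime = 2.5 h/day × 365 days = 912.5 h
Energy = 0.36 kW × 912.5 h = 328.5 kWh
Tier 1 (0–100 kWh): 100 × £0.19 = £19
Above 100 kWh: 228.5 × £0.24 = £54.84
Bill = £73.84

£73.84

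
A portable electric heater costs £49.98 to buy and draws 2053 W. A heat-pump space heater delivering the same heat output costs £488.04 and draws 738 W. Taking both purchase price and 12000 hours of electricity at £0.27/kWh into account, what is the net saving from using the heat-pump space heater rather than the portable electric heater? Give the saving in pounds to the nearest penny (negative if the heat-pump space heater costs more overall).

£3822.54

portable electric heater: £49.98 + (2053/1000) kW × 12000 h × £0.27 = £49.98 + £6651.72 = £6701.7
heat-pump space heater: £488.04 + (738/1000) kW × 12000 h × £0.27 = £488.04 + £2391.12 = £2879.16
Saving = £6701.7 − £2879.16 = £3822.54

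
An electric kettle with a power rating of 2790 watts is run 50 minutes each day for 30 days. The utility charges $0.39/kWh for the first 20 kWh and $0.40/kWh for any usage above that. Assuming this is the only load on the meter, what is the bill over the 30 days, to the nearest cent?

$27.70

Runtime = 50 min × 30 = 1500 min = 25 h
Energy = 2.79 kW × 25 h = 69.75 kWh
Tier 1 (0–20 kWh): 20 × $0.39 = $7.8
Above 20 kWh: 49.75 × $0.40 = $19.9
Bill = $27.70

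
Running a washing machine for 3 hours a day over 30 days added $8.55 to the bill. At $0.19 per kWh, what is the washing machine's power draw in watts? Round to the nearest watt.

500 W

Energy = $8.55 ÷ $0.19/kWh = 45 kWh
Runtime = 3 h/day × 30 days = 90 h
Power = 45 kWh ÷ 90 h = 0.5 kW = 500 W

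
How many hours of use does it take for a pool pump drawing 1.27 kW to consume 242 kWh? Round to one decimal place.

Hours = 242 kWh ÷ 1.27 kW = 190.6 h

190.6 h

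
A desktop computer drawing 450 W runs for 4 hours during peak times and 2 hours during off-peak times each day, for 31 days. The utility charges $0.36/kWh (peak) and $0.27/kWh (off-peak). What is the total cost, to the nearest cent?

Peak energy = 0.45 kW × 4 h × 31 = 55.8 kWh
Off-peak energy = 0.45 kW × 2 h × 31 = 27.9 kWh
Cost = 55.8 × $0.36 + 27.9 × $0.27 = $20.088 + $7.533 = $27.62

$27.62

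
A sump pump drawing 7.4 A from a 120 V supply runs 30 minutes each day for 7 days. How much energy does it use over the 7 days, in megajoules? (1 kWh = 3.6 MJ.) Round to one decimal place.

Power = 7.4 A × 120 V = 888 W = 0.888 kW
Runtime = 30 min × 7 = 210 min = 3.5 h
Energy = 0.888 kW × 3.5 h = 3.108 kWh
= 3.108 × 3.6 MJ = 11.2 MJ

11.2 MJ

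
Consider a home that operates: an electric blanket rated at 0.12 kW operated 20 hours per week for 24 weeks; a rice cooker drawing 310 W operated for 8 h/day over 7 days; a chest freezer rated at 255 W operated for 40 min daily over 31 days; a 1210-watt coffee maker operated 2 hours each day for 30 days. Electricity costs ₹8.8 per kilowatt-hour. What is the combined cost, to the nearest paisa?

₹1344.90

electric blanket: Runtime = 20 h/week × 24 weeks = 480 h
electric blanket: 0.12 kW × 480 h = 57.6 kWh
rice cooker: Runtime = 8 h/day × 7 days = 56 h
rice cooker: 0.31 kW × 56 h = 17.36 kWh
chest freezer: Runtime = 40 min × 31 = 1240 min = 20.666666… h
chest freezer: 0.255 kW × 20.666666… h = 5.27 kWh
coffee maker: Runtime = 2 h/day × 30 days = 60 h
coffee maker: 1.21 kW × 60 h = 72.6 kWh
Total energy = 152.83 kWh
Cost = 152.83 × ₹8.8 = ₹1344.90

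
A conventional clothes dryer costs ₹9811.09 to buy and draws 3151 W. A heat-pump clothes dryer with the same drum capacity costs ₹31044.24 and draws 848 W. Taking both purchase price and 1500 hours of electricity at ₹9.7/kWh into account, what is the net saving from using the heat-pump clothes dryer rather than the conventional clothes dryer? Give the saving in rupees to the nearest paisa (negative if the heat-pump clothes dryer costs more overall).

conventional clothes dryer: ₹9811.09 + (3151/1000) kW × 1500 h × ₹9.7 = ₹9811.09 + ₹45847.05 = ₹55658.14
heat-pump clothes dryer: ₹31044.24 + (848/1000) kW × 1500 h × ₹9.7 = ₹31044.24 + ₹12338.4 = ₹43382.64
Saving = ₹55658.14 − ₹43382.64 = ₹12275.5

₹12275.50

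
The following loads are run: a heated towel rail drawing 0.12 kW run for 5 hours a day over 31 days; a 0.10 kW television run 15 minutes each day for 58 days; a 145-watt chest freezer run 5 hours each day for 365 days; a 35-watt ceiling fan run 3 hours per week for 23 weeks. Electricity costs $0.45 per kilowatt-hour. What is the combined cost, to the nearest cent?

heated towel rail: Runtime = 5 h/day × 31 days = 155 h
heated towel rail: 0.12 kW × 155 h = 18.6 kWh
television: Runtime = 15 min × 58 = 870 min = 14.5 h
television: 0.1 kW × 14.5 h = 1.45 kWh
chest freezer: Runtime = 5 h/day × 365 days = 1825 h
chest freezer: 0.145 kW × 1825 h = 264.625 kWh
ceiling fan: Runtime = 3 h/week × 23 weeks = 69 h
ceiling fan: 0.035 kW × 69 h = 2.415 kWh
Total energy = 287.09 kWh
Cost = 287.09 × $0.45 = $129.19

$129.19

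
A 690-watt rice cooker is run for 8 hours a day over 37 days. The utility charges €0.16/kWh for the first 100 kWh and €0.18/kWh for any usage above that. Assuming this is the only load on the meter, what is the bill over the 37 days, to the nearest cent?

€34.76

Runtime = 8 h/day × 37 days = 296 h
Energy = 0.69 kW × 296 h = 204.24 kWh
Tier 1 (0–100 kWh): 100 × €0.16 = €16
Above 100 kWh: 104.24 × €0.18 = €18.7632
Bill = €34.76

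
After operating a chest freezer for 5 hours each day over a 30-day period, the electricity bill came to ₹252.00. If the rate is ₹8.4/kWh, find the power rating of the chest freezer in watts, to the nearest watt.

Energy = ₹252.00 ÷ ₹8.4/kWh = 30 kWh
Runtime = 5 h/day × 30 days = 150 h
Power = 30 kWh ÷ 150 h = 0.2 kW = 200 W

200 W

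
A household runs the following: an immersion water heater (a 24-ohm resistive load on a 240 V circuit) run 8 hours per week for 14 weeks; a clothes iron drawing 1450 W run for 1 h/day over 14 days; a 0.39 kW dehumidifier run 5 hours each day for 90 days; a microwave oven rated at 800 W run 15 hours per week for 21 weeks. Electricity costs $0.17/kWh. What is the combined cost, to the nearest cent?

immersion water heater: Power = V²/R = 240²/24 = 2400 W = 2.4 kW
immersion water heater: Runtime = 8 h/week × 14 weeks = 112 h
immersion water heater: 2.4 kW × 112 h = 268.8 kWh
clothes iron: Runtime = 1 h/day × 14 days = 14 h
clothes iron: 1.45 kW × 14 h = 20.3 kWh
dehumidifier: Runtime = 5 h/day × 90 days = 450 h
dehumidifier: 0.39 kW × 450 h = 175.5 kWh
microwave oven: Runtime = 15 h/week × 21 weeks = 315 h
microwave oven: 0.8 kW × 315 h = 252 kWh
Total energy = 716.6 kWh
Cost = 716.6 × $0.17 = $121.82

$121.82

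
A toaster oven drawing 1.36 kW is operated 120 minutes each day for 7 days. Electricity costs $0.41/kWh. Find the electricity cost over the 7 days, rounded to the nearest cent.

Runtime = 120 min × 7 = 840 min = 14 h
Energy = 1.36 kW × 14 h = 19.04 kWh
Cost = 19.04 kWh × $0.41/kWh = $7.81

$7.81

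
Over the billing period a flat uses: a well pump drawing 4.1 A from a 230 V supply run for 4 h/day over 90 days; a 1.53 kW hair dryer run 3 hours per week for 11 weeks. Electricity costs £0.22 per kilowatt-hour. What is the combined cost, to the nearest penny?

well pump: Power = 4.1 A × 230 V = 943 W = 0.943 kW
well pump: Runtime = 4 h/day × 90 days = 360 h
well pump: 0.943 kW × 360 h = 339.48 kWh
hair dryer: Runtime = 3 h/week × 11 weeks = 33 h
hair dryer: 1.53 kW × 33 h = 50.49 kWh
Total energy = 389.97 kWh
Cost = 389.97 × £0.22 = £85.79

£85.79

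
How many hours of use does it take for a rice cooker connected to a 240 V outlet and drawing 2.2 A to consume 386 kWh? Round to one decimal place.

Power = 2.2 A × 240 V = 528 W = 0.528 kW
Hours = 386 kWh ÷ 0.528 kW = 731.1 h

731.1 h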